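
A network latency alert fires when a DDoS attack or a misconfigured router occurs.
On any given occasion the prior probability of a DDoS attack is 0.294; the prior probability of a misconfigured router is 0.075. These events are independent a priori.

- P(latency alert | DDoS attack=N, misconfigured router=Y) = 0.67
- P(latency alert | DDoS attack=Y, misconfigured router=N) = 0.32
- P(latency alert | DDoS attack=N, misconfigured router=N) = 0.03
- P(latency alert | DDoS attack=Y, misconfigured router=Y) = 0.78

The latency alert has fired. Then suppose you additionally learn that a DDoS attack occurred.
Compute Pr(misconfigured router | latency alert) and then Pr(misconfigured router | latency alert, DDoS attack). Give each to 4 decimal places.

P(latency alert) = 0.03·0.706·0.925 + 0.67·0.706·0.075 + 0.32·0.294·0.925 + 0.78·0.294·0.075 = 0.019591 + 0.035477 + 0.087024 + 0.017199 = 0.159291
Restricting to configurations with misconfigured router present: 0.035477 + 0.017199 = 0.052676.
Hence the posterior is 0.052676/0.159291 ≈ 0.3307.

With the extra evidence:
Sum P(latency alert|·) weighted by the priors over both values of misconfigured router:
  P(latency alert | DDoS attack) = 0.32*0.925 + 0.78*0.075
        = 0.296000 + 0.058500 = 0.354500
Configurations with misconfigured router contribute 0.058500, so
  P(misconfigured router | latency alert, DDoS attack) = 0.058500 / 0.354500 ≈ 0.1650

Pr(misconfigured router | latency alert) ≈ 0.3307; Pr(misconfigured router | latency alert, DDoS attack) ≈ 0.1650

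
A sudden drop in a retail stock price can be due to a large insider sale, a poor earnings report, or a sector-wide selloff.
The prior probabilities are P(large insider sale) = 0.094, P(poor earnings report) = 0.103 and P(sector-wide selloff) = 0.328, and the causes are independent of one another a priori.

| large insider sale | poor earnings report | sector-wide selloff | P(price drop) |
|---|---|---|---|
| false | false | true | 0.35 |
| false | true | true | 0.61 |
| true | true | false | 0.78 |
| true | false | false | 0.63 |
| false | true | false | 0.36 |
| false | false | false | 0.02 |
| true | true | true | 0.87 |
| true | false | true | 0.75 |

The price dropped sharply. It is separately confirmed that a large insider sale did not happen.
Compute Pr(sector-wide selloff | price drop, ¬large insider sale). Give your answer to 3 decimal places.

Numerator (weight on configurations with sector-wide selloff): 0.102976 + 0.020608 = 0.123584
Normalizer over all consistent configurations: 0.02×0.897×0.672 + 0.35×0.897×0.328 + 0.36×0.103×0.672 + 0.61×0.103×0.328 = 0.160558
P(sector-wide selloff | price drop, ¬large insider sale) = 0.123584/0.160558 ≈ 0.770

Pr(sector-wide selloff | price drop, ¬large insider sale) ≈ 0.770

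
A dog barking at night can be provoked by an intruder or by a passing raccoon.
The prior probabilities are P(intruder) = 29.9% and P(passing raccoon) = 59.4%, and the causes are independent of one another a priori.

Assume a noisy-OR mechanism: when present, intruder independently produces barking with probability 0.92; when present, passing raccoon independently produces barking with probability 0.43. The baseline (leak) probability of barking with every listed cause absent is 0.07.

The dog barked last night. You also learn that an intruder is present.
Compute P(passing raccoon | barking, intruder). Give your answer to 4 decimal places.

Under noisy-OR, P(barking | causes) = 1 − (1−0.07)·∏(1−qᵢ) over the active causes.
Sum P(barking|·) weighted by the priors over both values of passing raccoon:
  P(barking | intruder) = 0.9256×0.406 + 0.957592×0.594
        = 0.375794 + 0.568810 = 0.944604
The terms with passing raccoon present sum to 0.568810, so
  P(passing raccoon | barking, intruder) = 0.568810 / 0.944604 ≈ 0.6022

P(passing raccoon | barking, intruder) ≈ 0.6022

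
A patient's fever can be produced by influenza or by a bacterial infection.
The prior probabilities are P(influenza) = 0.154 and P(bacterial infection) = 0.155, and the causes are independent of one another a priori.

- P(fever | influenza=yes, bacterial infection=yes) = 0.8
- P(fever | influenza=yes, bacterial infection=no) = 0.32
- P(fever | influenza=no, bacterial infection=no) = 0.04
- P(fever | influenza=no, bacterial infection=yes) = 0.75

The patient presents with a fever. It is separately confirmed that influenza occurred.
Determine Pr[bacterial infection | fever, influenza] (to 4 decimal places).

By total probability over both values of bacterial infection:
  P(fever | influenza) = 0.32*0.845 + 0.8*0.155
        = 0.270400 + 0.124000 = 0.394400
The terms with bacterial infection present sum to 0.124000, so
  P(bacterial infection | fever, influenza) = 0.124000 / 0.394400 ≈ 0.3144

Pr[bacterial infection | fever, influenza] ≈ 0.3144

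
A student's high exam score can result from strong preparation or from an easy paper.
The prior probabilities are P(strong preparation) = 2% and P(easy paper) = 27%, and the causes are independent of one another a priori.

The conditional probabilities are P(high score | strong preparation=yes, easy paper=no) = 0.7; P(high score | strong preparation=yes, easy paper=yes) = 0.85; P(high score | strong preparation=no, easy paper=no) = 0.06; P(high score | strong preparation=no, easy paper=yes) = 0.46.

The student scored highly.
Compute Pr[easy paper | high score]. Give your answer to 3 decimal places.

Sum P(high score|·) weighted by the priors over the 4 (strong preparation, easy paper) configurations:
  P(high score) = 0.06*0.98*0.73 + 0.46*0.98*0.27 + 0.7*0.02*0.73 + 0.85*0.02*0.27
        = 0.042924 + 0.121716 + 0.010220 + 0.004590 = 0.179450
The terms with easy paper present sum to 0.126306, so
  P(easy paper | high score) = 0.126306 / 0.179450 ≈ 0.704

Pr[easy paper | high score] ≈ 0.704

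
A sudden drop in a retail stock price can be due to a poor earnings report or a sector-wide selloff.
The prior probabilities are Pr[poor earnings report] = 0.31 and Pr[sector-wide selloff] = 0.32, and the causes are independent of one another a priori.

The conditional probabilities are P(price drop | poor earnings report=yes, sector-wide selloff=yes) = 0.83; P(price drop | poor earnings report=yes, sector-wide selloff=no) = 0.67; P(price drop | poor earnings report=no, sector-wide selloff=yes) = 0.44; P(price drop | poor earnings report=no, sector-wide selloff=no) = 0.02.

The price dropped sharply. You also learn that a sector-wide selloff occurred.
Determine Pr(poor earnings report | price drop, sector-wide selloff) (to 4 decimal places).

P(price drop | sector-wide selloff) = 0.44·0.69 + 0.83·0.31 = 0.303600 + 0.257300 = 0.560900
Restricting to configurations with poor earnings report present: 0.83·0.31 = 0.257300.
P(poor earnings report | price drop, sector-wide selloff) = 0.257300 / 0.560900 ≈ 0.4587

Pr(poor earnings report | price drop, sector-wide selloff) ≈ 0.4587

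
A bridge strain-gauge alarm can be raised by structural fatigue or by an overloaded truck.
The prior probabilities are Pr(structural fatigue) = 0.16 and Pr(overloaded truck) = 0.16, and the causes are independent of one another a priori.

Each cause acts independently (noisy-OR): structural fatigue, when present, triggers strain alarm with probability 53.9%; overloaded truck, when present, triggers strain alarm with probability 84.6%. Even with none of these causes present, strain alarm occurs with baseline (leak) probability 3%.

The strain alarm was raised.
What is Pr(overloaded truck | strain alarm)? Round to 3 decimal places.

Pr(overloaded truck | strain alarm) ≈ 0.591

Under noisy-OR, P(strain alarm | causes) = 1 − (1−0.03)·∏(1−qᵢ) over the active causes.
P(strain alarm) = 0.03×0.84×0.84 + 0.85062×0.84×0.16 + 0.55283×0.16×0.84 + 0.931136×0.16×0.16 = 0.021168 + 0.114323 + 0.074300 + 0.023837 = 0.233628
Of this, 0.138160 comes from 0.114323 + 0.023837 (the overloaded truck=true cases).
So P(overloaded truck | strain alarm) = 0.138160/0.233628 ≈ 0.591.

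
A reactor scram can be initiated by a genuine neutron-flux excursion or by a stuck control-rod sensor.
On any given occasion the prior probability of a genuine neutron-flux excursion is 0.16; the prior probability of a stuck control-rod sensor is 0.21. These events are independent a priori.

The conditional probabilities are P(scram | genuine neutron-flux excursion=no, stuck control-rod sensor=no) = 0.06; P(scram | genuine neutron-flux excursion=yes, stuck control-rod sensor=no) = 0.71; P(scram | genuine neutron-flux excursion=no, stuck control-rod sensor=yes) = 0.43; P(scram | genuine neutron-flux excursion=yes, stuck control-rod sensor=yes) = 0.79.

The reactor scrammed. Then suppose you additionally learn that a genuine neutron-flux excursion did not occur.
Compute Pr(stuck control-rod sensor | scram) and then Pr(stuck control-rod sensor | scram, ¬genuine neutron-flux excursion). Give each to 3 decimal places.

For the numerator, keep only stuck control-rod sensor=true terms: 0.075852 + 0.026544 = 0.102396
Normalizer over all consistent configurations: 0.06*0.84*0.79 + 0.43*0.84*0.21 + 0.71*0.16*0.79 + 0.79*0.16*0.21 = 0.231956
Posterior = 0.102396 / 0.231956 ≈ 0.441

With the extra evidence:
P(scram | ¬genuine neutron-flux excursion) = 0.06·0.79 + 0.43·0.21 = 0.047400 + 0.090300 = 0.137700
The stuck control-rod sensor-present share is 0.43·0.21 = 0.090300.
So P(stuck control-rod sensor | scram, ¬genuine neutron-flux excursion) = 0.090300/0.137700 ≈ 0.656.

Pr(stuck control-rod sensor | scram) ≈ 0.441; Pr(stuck control-rod sensor | scram, ¬genuine neutron-flux excursion) ≈ 0.656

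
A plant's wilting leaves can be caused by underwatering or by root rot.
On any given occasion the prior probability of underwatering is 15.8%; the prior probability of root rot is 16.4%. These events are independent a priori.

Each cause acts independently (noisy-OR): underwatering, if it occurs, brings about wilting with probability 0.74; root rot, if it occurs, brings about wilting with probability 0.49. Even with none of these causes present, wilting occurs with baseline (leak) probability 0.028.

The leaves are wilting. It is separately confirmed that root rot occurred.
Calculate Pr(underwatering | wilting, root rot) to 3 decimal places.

Pr(underwatering | wilting, root rot) ≈ 0.245

Under noisy-OR, P(wilting | causes) = 1 − (1−0.028)·∏(1−qᵢ) over the active causes.
P(wilting | root rot) = 0.50428×0.842 + 0.871113×0.158 = 0.424604 + 0.137636 = 0.562240
Restricting to configurations with underwatering present: 0.871113×0.158 = 0.137636.
So P(underwatering | wilting, root rot) = 0.137636/0.562240 ≈ 0.245.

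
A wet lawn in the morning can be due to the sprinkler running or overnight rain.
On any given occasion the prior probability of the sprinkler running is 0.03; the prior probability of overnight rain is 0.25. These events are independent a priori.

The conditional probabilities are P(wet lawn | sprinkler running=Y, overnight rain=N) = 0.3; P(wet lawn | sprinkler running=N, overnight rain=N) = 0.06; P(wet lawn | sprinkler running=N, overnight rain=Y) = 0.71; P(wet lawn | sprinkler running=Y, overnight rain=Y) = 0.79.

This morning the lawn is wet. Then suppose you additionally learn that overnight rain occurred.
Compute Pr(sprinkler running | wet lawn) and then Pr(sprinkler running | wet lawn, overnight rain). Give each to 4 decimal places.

For the numerator, keep only sprinkler running=true terms: 0.006750 + 0.005925 = 0.012675
The normalizing constant is 0.06·0.97·0.75 + 0.71·0.97·0.25 + 0.3·0.03·0.75 + 0.79·0.03·0.25 = 0.228500
P(sprinkler running | wet lawn) = 0.012675/0.228500 ≈ 0.0555

Now condition on the additional information:
Weight on sprinkler running=true, given the evidence: 0.79×0.03 = 0.023700
The normalizing constant is 0.71×0.97 + 0.79×0.03 = 0.712400
P(sprinkler running | wet lawn, overnight rain) = 0.023700/0.712400 ≈ 0.0333
This is intercausal reasoning (explaining away): once overnight rain accounts for the wet lawn, sprinkler running becomes less likely.

Pr(sprinkler running | wet lawn) ≈ 0.0555; Pr(sprinkler running | wet lawn, overnight rain) ≈ 0.0333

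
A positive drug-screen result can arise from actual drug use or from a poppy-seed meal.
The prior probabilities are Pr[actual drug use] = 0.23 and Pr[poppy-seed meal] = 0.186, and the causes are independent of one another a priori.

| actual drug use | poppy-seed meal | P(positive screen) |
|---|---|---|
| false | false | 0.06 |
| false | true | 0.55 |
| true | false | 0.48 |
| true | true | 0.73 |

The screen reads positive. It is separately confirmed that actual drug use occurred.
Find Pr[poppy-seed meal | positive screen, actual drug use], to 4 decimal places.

Pr[poppy-seed meal | positive screen, actual drug use] ≈ 0.2579

P(positive screen | actual drug use) = 0.48*0.814 + 0.73*0.186 = 0.390720 + 0.135780 = 0.526500
Restricting to configurations with poppy-seed meal present: 0.73*0.186 = 0.135780.
P(poppy-seed meal | positive screen, actual drug use) = 0.135780 / 0.526500 ≈ 0.2579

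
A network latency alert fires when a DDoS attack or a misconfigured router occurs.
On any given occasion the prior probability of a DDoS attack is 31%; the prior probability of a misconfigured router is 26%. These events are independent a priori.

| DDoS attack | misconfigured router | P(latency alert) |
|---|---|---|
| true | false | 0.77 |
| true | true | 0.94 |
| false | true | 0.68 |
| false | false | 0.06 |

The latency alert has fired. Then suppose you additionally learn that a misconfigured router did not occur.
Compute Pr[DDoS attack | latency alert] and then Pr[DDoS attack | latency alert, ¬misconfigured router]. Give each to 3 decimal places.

P(latency alert) = 0.06·0.69·0.74 + 0.68·0.69·0.26 + 0.77·0.31·0.74 + 0.94·0.31·0.26 = 0.030636 + 0.121992 + 0.176638 + 0.075764 = 0.405030
The DDoS attack-present share is 0.176638 + 0.075764 = 0.252402.
Hence the posterior is 0.252402/0.405030 ≈ 0.623.

Now condition on the additional information:
For the numerator, keep only DDoS attack=true terms: 0.77*0.31 = 0.238700
Denominator P(latency alert | ¬misconfigured router): 0.06*0.69 + 0.77*0.31 = 0.280100
Posterior = 0.238700 / 0.280100 ≈ 0.852
With misconfigured router excluded, DDoS attack must carry more of the explanatory weight for the latency alert.

Pr[DDoS attack | latency alert] ≈ 0.623; Pr[DDoS attack | latency alert, ¬misconfigured router] ≈ 0.852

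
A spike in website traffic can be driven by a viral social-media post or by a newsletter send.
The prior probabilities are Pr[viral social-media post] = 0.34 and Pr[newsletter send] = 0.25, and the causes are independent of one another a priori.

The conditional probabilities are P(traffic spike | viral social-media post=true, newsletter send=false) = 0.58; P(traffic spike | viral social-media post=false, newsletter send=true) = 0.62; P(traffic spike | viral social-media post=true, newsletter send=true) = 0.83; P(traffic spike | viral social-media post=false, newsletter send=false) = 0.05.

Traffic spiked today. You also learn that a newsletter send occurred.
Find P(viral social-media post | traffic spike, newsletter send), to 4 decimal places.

P(traffic spike | newsletter send) = 0.62*0.66 + 0.83*0.34 = 0.409200 + 0.282200 = 0.691400
Restricting to configurations with viral social-media post present: 0.83*0.34 = 0.282200.
Hence the posterior is 0.282200/0.691400 ≈ 0.4082.

P(viral social-media post | traffic spike, newsletter send) ≈ 0.4082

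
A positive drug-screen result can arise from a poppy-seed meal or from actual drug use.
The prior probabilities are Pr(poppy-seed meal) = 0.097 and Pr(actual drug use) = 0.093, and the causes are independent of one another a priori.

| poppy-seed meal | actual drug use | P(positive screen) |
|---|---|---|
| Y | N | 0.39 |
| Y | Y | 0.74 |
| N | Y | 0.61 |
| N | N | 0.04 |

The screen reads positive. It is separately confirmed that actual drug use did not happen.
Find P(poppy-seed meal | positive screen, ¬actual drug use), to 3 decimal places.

P(poppy-seed meal | positive screen, ¬actual drug use) ≈ 0.512

Sum P(positive screen|·) weighted by the priors over both values of poppy-seed meal:
  P(positive screen | ¬actual drug use) = 0.04×0.903 + 0.39×0.097
        = 0.036120 + 0.037830 = 0.073950
The terms with poppy-seed meal present sum to 0.037830, so
  P(poppy-seed meal | positive screen, ¬actual drug use) = 0.037830 / 0.073950 ≈ 0.512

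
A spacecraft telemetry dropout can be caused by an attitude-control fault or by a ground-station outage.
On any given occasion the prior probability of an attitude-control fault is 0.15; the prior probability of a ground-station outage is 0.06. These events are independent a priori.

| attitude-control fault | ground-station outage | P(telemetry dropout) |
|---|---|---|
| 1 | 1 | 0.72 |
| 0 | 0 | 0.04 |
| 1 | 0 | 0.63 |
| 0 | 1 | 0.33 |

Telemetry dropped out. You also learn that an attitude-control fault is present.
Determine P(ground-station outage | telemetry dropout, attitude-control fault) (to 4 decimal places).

P(ground-station outage | telemetry dropout, attitude-control fault) ≈ 0.0680

P(telemetry dropout | attitude-control fault) = 0.63*0.94 + 0.72*0.06 = 0.592200 + 0.043200 = 0.635400
The ground-station outage-present share is 0.72*0.06 = 0.043200.
P(ground-station outage | telemetry dropout, attitude-control fault) = 0.043200 / 0.635400 ≈ 0.0680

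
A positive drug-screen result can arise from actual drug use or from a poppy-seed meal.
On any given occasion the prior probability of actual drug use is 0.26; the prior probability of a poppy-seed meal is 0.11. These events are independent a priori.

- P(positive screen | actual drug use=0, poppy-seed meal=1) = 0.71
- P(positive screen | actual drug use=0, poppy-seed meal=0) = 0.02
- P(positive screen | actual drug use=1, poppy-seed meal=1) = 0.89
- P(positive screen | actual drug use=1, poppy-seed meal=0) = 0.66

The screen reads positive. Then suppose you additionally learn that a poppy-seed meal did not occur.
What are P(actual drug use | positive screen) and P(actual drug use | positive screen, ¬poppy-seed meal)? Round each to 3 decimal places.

Enumerate the 4 (actual drug use, poppy-seed meal) configurations and weight by the priors:
  P(positive screen) = 0.02·0.74·0.89 + 0.71·0.74·0.11 + 0.66·0.26·0.89 + 0.89·0.26·0.11
        = 0.013172 + 0.057794 + 0.152724 + 0.025454 = 0.249144
Keeping only the actual drug use-present terms gives 0.178178, so
  P(actual drug use | positive screen) = 0.178178 / 0.249144 ≈ 0.715

Now condition on the additional information:
Weight on actual drug use=true, given the evidence: 0.66·0.26 = 0.171600
The normalizing constant is 0.02·0.74 + 0.66·0.26 = 0.186400
Posterior = 0.171600 / 0.186400 ≈ 0.921
Ruling out poppy-seed meal raises the posterior on actual drug use — the flip side of explaining away.

P(actual drug use | positive screen) ≈ 0.715; P(actual drug use | positive screen, ¬poppy-seed meal) ≈ 0.921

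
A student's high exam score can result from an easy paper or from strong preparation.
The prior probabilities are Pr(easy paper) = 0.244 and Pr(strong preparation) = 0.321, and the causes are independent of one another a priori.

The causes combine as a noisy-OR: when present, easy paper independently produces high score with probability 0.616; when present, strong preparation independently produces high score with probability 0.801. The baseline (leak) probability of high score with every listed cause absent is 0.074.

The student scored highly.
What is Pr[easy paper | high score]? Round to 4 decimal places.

Pr[easy paper | high score] ≈ 0.4321

Under noisy-OR, P(high score | causes) = 1 − (1−0.074)·∏(1−qᵢ) over the active causes.
Weight on easy paper=true, given the evidence: 0.106764 + 0.072782 = 0.179546
Normalizer over all consistent configurations: 0.074×0.756×0.679 + 0.815726×0.756×0.321 + 0.644416×0.244×0.679 + 0.929239×0.244×0.321 = 0.415489
P(easy paper | high score) = 0.179546/0.415489 ≈ 0.4321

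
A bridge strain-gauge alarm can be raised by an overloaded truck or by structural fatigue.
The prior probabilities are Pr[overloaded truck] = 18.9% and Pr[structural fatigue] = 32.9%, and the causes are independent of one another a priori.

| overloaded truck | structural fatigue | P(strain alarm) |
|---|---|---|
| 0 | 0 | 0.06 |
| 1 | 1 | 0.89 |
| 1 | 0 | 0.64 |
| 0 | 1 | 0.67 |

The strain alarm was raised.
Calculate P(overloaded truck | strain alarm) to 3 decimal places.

P(overloaded truck | strain alarm) ≈ 0.392

Enumerate the 4 (overloaded truck, structural fatigue) configurations and weight by the priors:
  P(strain alarm) = 0.06·0.811·0.671 + 0.67·0.811·0.329 + 0.64·0.189·0.671 + 0.89·0.189·0.329
        = 0.032651 + 0.178769 + 0.081164 + 0.055341 = 0.347925
Keeping only the overloaded truck-present terms gives 0.136505, so
  P(overloaded truck | strain alarm) = 0.136505 / 0.347925 ≈ 0.392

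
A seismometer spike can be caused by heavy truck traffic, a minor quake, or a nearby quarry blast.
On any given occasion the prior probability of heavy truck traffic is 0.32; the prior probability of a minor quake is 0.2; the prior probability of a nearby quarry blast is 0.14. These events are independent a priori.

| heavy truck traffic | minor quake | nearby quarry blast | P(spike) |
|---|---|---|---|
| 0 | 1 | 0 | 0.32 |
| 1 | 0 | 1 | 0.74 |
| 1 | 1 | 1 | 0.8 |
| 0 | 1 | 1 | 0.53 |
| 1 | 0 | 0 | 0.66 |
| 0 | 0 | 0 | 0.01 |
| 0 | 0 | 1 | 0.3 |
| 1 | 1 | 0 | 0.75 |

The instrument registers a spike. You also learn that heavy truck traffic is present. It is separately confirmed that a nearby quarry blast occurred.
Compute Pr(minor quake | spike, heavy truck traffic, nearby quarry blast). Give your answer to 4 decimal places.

Pr(minor quake | spike, heavy truck traffic, nearby quarry blast) ≈ 0.2128

P(spike | heavy truck traffic, nearby quarry blast) = 0.74×0.8 + 0.8×0.2 = 0.592000 + 0.160000 = 0.752000
Restricting to configurations with minor quake present: 0.8×0.2 = 0.160000.
Hence the posterior is 0.160000/0.752000 ≈ 0.2128.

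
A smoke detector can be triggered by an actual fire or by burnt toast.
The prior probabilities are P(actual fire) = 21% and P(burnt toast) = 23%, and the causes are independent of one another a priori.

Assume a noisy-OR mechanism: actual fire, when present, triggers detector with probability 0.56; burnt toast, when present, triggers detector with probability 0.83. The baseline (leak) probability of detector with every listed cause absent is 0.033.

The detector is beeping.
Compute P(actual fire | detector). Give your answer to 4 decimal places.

P(actual fire | detector) ≈ 0.4448

Under noisy-OR, P(detector | causes) = 1 − (1−0.033)·∏(1−qᵢ) over the active causes.
P(detector) = 0.033·0.79·0.77 + 0.83561·0.79·0.23 + 0.57452·0.21·0.77 + 0.927668·0.21·0.23 = 0.020074 + 0.151830 + 0.092900 + 0.044806 = 0.309610
Restricting to configurations with actual fire present: 0.092900 + 0.044806 = 0.137706.
Hence the posterior is 0.137706/0.309610 ≈ 0.4448.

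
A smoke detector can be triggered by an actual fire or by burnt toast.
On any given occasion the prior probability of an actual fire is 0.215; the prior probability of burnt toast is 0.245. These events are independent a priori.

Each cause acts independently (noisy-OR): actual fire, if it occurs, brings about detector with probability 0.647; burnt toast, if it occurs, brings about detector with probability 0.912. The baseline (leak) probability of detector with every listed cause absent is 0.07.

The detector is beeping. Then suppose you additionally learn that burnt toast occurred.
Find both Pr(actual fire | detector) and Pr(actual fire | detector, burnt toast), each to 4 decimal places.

Under noisy-OR, P(detector | causes) = 1 − (1−0.07)·∏(1−qᵢ) over the active causes.
For the numerator, keep only actual fire=true terms: 0.109035 + 0.051153 = 0.160188
Denominator P(detector): 0.07·0.785·0.755 + 0.91816·0.785·0.245 + 0.67171·0.215·0.755 + 0.97111·0.215·0.245 = 0.378260
Posterior = 0.160188 / 0.378260 ≈ 0.4235

Now condition on the additional information:
For the numerator, keep only actual fire=true terms: 0.97111*0.215 = 0.208789
The normalizing constant is 0.91816*0.785 + 0.97111*0.215 = 0.929545
Posterior = 0.208789 / 0.929545 ≈ 0.2246

Pr(actual fire | detector) ≈ 0.4235; Pr(actual fire | detector, burnt toast) ≈ 0.2246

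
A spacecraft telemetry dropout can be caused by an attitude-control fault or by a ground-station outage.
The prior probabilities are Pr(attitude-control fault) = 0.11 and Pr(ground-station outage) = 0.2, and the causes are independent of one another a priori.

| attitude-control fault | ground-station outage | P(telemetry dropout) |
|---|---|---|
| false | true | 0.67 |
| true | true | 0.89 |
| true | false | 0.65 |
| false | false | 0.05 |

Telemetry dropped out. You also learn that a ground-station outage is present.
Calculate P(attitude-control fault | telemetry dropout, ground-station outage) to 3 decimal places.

P(telemetry dropout | ground-station outage) = 0.67*0.89 + 0.89*0.11 = 0.596300 + 0.097900 = 0.694200
Restricting to configurations with attitude-control fault present: 0.89*0.11 = 0.097900.
P(attitude-control fault | telemetry dropout, ground-station outage) = 0.097900 / 0.694200 ≈ 0.141

P(attitude-control fault | telemetry dropout, ground-station outage) ≈ 0.141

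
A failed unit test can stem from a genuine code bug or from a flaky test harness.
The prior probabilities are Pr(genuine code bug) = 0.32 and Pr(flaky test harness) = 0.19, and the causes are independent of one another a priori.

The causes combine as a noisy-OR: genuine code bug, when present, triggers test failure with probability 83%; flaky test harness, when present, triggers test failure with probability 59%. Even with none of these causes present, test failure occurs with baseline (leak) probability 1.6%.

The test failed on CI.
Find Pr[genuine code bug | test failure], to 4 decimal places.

Under noisy-OR, P(test failure | causes) = 1 − (1−0.016)·∏(1−qᵢ) over the active causes.
For the numerator, keep only genuine code bug=true terms: 0.215841 + 0.056630 = 0.272471
The normalizing constant is 0.016·0.68·0.81 + 0.59656·0.68·0.19 + 0.83272·0.32·0.81 + 0.931415·0.32·0.19 = 0.358360
P(genuine code bug | test failure) = 0.272471/0.358360 ≈ 0.7603

Pr[genuine code bug | test failure] ≈ 0.7603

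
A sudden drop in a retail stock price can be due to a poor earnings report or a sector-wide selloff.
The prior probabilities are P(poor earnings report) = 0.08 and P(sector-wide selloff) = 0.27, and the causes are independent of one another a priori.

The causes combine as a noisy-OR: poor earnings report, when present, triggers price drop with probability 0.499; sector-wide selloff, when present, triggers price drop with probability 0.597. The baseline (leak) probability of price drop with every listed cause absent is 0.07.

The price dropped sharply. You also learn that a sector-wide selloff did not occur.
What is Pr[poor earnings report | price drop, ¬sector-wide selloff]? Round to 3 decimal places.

Under noisy-OR, P(price drop | causes) = 1 − (1−0.07)·∏(1−qᵢ) over the active causes.
P(price drop | ¬sector-wide selloff) = 0.07×0.92 + 0.53407×0.08 = 0.064400 + 0.042726 = 0.107126
Restricting to configurations with poor earnings report present: 0.53407×0.08 = 0.042726.
P(poor earnings report | price drop, ¬sector-wide selloff) = 0.042726 / 0.107126 ≈ 0.399

Pr[poor earnings report | price drop, ¬sector-wide selloff] ≈ 0.399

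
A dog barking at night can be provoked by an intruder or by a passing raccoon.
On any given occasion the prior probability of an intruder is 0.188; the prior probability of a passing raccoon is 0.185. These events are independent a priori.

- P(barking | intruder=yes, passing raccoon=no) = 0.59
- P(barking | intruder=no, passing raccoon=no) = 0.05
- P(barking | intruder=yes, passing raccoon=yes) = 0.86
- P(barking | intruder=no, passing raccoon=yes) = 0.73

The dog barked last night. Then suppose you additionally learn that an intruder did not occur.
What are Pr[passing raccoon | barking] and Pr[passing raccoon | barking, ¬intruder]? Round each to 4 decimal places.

Sum P(barking|·) weighted by the priors over the 4 (intruder, passing raccoon) configurations:
  P(barking) = 0.05×0.812×0.815 + 0.73×0.812×0.185 + 0.59×0.188×0.815 + 0.86×0.188×0.185
        = 0.033089 + 0.109661 + 0.090400 + 0.029911 = 0.263061
Keeping only the passing raccoon-present terms gives 0.139572, so
  P(passing raccoon | barking) = 0.139572 / 0.263061 ≈ 0.5306

Now condition on the additional information:
Enumerate both values of passing raccoon and weight by the priors:
  P(barking | ¬intruder) = 0.05·0.815 + 0.73·0.185
        = 0.040750 + 0.135050 = 0.175800
Keeping only the passing raccoon-present terms gives 0.135050, so
  P(passing raccoon | barking, ¬intruder) = 0.135050 / 0.175800 ≈ 0.7682
With intruder excluded, passing raccoon must carry more of the explanatory weight for the barking.

Pr[passing raccoon | barking] ≈ 0.5306; Pr[passing raccoon | barking, ¬intruder] ≈ 0.7682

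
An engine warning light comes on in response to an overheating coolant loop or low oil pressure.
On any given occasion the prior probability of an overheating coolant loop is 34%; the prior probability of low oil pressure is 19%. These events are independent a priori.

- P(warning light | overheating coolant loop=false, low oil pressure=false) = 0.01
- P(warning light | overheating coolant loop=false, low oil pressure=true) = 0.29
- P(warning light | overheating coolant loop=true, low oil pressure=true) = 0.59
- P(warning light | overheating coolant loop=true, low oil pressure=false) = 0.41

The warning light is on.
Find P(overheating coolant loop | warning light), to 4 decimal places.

For the numerator, keep only overheating coolant loop=true terms: 0.112914 + 0.038114 = 0.151028
The normalizing constant is 0.01×0.66×0.81 + 0.29×0.66×0.19 + 0.41×0.34×0.81 + 0.59×0.34×0.19 = 0.192740
P(overheating coolant loop | warning light) = 0.151028/0.192740 ≈ 0.7836

P(overheating coolant loop | warning light) ≈ 0.7836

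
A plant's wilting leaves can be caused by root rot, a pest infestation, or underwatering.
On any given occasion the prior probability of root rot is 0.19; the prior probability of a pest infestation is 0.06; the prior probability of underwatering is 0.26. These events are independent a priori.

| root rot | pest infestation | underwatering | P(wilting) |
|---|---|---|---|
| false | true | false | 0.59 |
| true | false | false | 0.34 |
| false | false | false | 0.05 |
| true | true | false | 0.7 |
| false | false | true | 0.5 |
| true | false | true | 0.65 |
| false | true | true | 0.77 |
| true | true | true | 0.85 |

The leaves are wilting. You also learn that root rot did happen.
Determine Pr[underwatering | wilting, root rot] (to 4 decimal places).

Pr[underwatering | wilting, root rot] ≈ 0.3914

P(wilting | root rot) = 0.34·0.94·0.74 + 0.65·0.94·0.26 + 0.7·0.06·0.74 + 0.85·0.06·0.26 = 0.236504 + 0.158860 + 0.031080 + 0.013260 = 0.439704
Of this, 0.172120 comes from 0.158860 + 0.013260 (the underwatering=true cases).
P(underwatering | wilting, root rot) = 0.172120 / 0.439704 ≈ 0.3914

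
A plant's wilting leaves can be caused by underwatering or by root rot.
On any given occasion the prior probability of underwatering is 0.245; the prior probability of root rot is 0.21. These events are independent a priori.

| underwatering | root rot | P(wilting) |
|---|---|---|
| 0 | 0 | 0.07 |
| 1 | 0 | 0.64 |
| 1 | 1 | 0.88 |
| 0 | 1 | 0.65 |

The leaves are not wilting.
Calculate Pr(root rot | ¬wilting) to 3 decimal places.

Pr(root rot | ¬wilting) ≈ 0.090

P(¬wilting) = 0.93·0.755·0.79 + 0.35·0.755·0.21 + 0.36·0.245·0.79 + 0.12·0.245·0.21 = 0.554699 + 0.055492 + 0.069678 + 0.006174 = 0.686043
The root rot-present share is 0.055492 + 0.006174 = 0.061666.
Hence the posterior is 0.061666/0.686043 ≈ 0.090.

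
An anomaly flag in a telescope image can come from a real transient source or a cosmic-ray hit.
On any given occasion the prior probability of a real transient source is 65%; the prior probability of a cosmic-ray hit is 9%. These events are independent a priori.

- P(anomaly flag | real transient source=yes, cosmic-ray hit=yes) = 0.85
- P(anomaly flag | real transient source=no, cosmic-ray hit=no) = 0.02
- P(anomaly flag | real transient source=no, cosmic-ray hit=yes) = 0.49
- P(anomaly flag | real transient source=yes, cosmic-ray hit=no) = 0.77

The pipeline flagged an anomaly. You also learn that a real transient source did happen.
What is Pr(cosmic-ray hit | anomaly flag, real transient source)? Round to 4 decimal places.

Enumerate both values of cosmic-ray hit and weight by the priors:
  P(anomaly flag | real transient source) = 0.77·0.91 + 0.85·0.09
        = 0.700700 + 0.076500 = 0.777200
Keeping only the cosmic-ray hit-present terms gives 0.076500, so
  P(cosmic-ray hit | anomaly flag, real transient source) = 0.076500 / 0.777200 ≈ 0.0984

Pr(cosmic-ray hit | anomaly flag, real transient source) ≈ 0.0984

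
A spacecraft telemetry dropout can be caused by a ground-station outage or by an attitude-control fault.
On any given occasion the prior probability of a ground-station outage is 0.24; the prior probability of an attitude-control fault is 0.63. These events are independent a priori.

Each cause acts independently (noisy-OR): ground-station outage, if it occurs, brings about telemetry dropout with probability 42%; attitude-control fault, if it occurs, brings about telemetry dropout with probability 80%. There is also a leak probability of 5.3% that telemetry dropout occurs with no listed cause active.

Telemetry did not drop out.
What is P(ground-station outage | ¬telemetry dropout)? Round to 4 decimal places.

P(ground-station outage | ¬telemetry dropout) ≈ 0.1548

Under noisy-OR, P(telemetry dropout | causes) = 1 − (1−0.053)·∏(1−qᵢ) over the active causes.
P(¬telemetry dropout) = 0.947×0.76×0.37 + 0.1894×0.76×0.63 + 0.54926×0.24×0.37 + 0.109852×0.24×0.63 = 0.266296 + 0.090685 + 0.048774 + 0.016610 = 0.422365
The ground-station outage-present share is 0.048774 + 0.016610 = 0.065384.
Hence the posterior is 0.065384/0.422365 ≈ 0.1548.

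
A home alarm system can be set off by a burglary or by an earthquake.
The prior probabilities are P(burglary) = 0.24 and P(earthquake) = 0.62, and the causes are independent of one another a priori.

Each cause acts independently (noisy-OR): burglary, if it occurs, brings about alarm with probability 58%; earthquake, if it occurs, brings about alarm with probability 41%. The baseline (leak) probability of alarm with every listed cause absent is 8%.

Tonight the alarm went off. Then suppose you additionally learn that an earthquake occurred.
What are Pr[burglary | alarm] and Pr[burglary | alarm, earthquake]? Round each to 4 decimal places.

Pr[burglary | alarm] ≈ 0.4173; Pr[burglary | alarm, earthquake] ≈ 0.3478

Under noisy-OR, P(alarm | causes) = 1 − (1−0.08)·∏(1−qᵢ) over the active causes.
Weight on burglary=true, given the evidence: 0.055960 + 0.114877 = 0.170837
Normalizer over all consistent configurations: 0.08·0.76·0.38 + 0.4572·0.76·0.62 + 0.6136·0.24·0.38 + 0.772024·0.24·0.62 = 0.409374
Posterior = 0.170837 / 0.409374 ≈ 0.4173

With the extra evidence:
For the numerator, keep only burglary=true terms: 0.772024·0.24 = 0.185286
The normalizing constant is 0.4572·0.76 + 0.772024·0.24 = 0.532758
Posterior = 0.185286 / 0.532758 ≈ 0.3478
This is intercausal reasoning (explaining away): once earthquake accounts for the alarm, burglary becomes less likely.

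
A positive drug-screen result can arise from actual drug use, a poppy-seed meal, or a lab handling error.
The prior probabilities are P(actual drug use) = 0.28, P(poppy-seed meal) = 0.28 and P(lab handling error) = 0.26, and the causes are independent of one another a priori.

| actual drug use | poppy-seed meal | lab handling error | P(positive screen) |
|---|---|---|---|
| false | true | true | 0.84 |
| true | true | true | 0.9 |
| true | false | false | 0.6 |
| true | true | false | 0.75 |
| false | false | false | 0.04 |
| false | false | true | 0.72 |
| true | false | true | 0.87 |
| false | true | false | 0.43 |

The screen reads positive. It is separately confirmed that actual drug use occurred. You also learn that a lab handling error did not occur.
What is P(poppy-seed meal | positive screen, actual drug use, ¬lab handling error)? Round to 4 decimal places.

P(poppy-seed meal | positive screen, actual drug use, ¬lab handling error) ≈ 0.3271

By total probability over both values of poppy-seed meal:
  P(positive screen | actual drug use, ¬lab handling error) = 0.6×0.72 + 0.75×0.28
        = 0.432000 + 0.210000 = 0.642000
The terms with poppy-seed meal present sum to 0.210000, so
  P(poppy-seed meal | positive screen, actual drug use, ¬lab handling error) = 0.210000 / 0.642000 ≈ 0.3271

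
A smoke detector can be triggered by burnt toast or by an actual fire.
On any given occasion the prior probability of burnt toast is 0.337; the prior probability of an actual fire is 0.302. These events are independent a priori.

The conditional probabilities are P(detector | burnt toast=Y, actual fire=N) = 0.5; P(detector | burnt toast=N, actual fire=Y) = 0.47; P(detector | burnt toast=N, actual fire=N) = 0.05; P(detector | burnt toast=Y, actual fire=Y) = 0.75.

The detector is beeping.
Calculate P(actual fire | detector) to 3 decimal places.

P(actual fire | detector) ≈ 0.548

By total probability over the 4 (burnt toast, actual fire) configurations:
  P(detector) = 0.05·0.663·0.698 + 0.47·0.663·0.302 + 0.5·0.337·0.698 + 0.75·0.337·0.302
        = 0.023139 + 0.094106 + 0.117613 + 0.076331 = 0.311189
The terms with actual fire present sum to 0.170437, so
  P(actual fire | detector) = 0.170437 / 0.311189 ≈ 0.548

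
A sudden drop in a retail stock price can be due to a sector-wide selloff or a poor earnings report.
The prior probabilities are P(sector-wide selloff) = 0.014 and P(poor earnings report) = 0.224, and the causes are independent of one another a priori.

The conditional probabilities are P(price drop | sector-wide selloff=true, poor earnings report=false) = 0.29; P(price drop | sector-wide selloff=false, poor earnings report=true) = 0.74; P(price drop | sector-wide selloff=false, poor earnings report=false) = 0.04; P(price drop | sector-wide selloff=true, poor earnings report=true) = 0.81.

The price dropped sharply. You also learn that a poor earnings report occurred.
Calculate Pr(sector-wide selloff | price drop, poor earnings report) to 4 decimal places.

P(price drop | poor earnings report) = 0.74*0.986 + 0.81*0.014 = 0.729640 + 0.011340 = 0.740980
Restricting to configurations with sector-wide selloff present: 0.81*0.014 = 0.011340.
P(sector-wide selloff | price drop, poor earnings report) = 0.011340 / 0.740980 ≈ 0.0153

Pr(sector-wide selloff | price drop, poor earnings report) ≈ 0.0153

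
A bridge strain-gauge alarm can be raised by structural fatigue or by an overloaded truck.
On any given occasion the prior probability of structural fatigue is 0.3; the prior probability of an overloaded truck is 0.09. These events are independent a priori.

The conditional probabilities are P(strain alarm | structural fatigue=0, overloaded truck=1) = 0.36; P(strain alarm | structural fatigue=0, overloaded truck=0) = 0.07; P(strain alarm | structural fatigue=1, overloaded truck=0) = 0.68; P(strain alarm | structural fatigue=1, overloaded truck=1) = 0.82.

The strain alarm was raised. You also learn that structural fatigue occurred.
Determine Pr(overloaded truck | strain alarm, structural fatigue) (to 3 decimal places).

Numerator (weight on configurations with overloaded truck): 0.82*0.09 = 0.073800
Denominator P(strain alarm | structural fatigue): 0.68*0.91 + 0.82*0.09 = 0.692600
P(overloaded truck | strain alarm, structural fatigue) = 0.073800/0.692600 ≈ 0.107

Pr(overloaded truck | strain alarm, structural fatigue) ≈ 0.107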